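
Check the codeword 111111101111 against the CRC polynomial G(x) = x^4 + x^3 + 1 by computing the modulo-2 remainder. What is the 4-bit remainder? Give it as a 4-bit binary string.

Modulo-2 division of 111111101111 by 11001:
  pos 0: 11111 XOR 11001 = 00110
  pos 2: 11011 XOR 11001 = 00010
  pos 5: 10011 XOR 11001 = 01010
  pos 6: 10101 XOR 11001 = 01100
  pos 7: 11001 XOR 11001 = 00000
Remainder = 0000 (zero — the frame passes the CRC check).

0000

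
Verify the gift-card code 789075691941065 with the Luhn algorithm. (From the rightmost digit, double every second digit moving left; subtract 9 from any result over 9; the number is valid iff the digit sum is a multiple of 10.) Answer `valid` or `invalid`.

valid

From the right, keep odd positions and double even positions (subtract 9 from any doubled value over 9):
  doubled (positions 2,4,...): 3 2 9 9 1 0 7 → sum 31
  kept (positions 1,3,...): 5 0 4 1 6 7 9 7 → sum 39
Total = 70.
70 mod 10 = 0, so the number is valid.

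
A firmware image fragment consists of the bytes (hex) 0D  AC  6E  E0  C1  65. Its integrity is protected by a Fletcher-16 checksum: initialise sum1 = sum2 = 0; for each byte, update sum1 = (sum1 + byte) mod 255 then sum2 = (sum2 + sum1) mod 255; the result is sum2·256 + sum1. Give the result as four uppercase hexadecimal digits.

F230

Running sums (mod 255):
  after byte 0 (0D): sum1=13, sum2=13
  after byte 1 (AC): sum1=185, sum2=198
  after byte 2 (6E): sum1=40, sum2=238
  after byte 3 (E0): sum1=9, sum2=247
  after byte 4 (C1): sum1=202, sum2=194
  after byte 5 (65): sum1=48, sum2=242
Checksum = sum2·256 + sum1 = 242·256 + 48 = 62000 = 0xF230.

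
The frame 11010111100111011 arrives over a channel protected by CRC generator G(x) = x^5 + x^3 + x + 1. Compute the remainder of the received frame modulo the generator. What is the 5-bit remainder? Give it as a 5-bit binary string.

00000

Modulo-2 division of 11010111100111011 by 101011:
  pos 0: 110101 XOR 101011 = 011110
  pos 1: 111101 XOR 101011 = 010110
  pos 2: 101101 XOR 101011 = 000110
  pos 5: 110100 XOR 101011 = 011111
  pos 6: 111111 XOR 101011 = 010100
  pos 7: 101001 XOR 101011 = 000010
  pos 11: 101011 XOR 101011 = 000000
Remainder = 00000 (zero — the frame passes the CRC check).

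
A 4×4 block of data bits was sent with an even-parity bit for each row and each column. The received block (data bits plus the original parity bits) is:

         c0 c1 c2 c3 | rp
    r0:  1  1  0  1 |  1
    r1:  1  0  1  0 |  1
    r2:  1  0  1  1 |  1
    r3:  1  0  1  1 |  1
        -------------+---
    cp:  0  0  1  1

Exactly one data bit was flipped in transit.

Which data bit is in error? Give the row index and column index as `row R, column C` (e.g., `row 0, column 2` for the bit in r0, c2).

Recompute each row's even parity and compare to rp:
  r0: data parity 1, sent rp 1 → ok
  r1: data parity 0, sent rp 1 → mismatch
  r2: data parity 1, sent rp 1 → ok
  r3: data parity 1, sent rp 1 → ok
Recompute each column's even parity and compare to cp:
  c0: data parity 0, sent cp 0 → ok
  c1: data parity 1, sent cp 0 → mismatch
  c2: data parity 1, sent cp 1 → ok
  c3: data parity 1, sent cp 1 → ok
Exactly one row (r1) and one column (c1) fail → the flipped bit is at their intersection.

row 1, column 1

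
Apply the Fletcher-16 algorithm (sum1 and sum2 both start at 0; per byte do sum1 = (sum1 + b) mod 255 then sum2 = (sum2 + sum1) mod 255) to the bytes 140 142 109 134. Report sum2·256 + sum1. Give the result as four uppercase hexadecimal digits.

3F0F

Running sums (mod 255):
  after byte 0 (140): sum1=140, sum2=140
  after byte 1 (142): sum1=27, sum2=167
  after byte 2 (109): sum1=136, sum2=48
  after byte 3 (134): sum1=15, sum2=63
Checksum = sum2·256 + sum1 = 63·256 + 15 = 16143 = 0x3F0F.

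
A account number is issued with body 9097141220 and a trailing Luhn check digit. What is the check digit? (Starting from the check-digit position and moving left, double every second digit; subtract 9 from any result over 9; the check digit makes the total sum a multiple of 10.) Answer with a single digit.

Partial digits right→left: 0 2 2 1 4 1 7 9 0 9
Double every second digit counting from the check-digit position (so the 1st, 3rd, 5th, ... of the partial from the right).
  doubled (with −9 where >9): 0 4 8 5 0 → sum 17
  kept as-is: 2 1 1 9 9 → sum 22
Total = 17 + 22 = 39.
Check digit = (10 − (39 mod 10)) mod 10 = 1.

1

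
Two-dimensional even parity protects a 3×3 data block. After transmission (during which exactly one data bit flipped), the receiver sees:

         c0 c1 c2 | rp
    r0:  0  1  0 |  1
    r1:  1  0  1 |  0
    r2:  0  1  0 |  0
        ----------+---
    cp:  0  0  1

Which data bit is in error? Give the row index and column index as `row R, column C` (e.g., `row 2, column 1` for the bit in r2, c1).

Recompute each row's even parity and compare to rp:
  r0: data parity 1, sent rp 1 → ok
  r1: data parity 0, sent rp 0 → ok
  r2: data parity 1, sent rp 0 → mismatch
Recompute each column's even parity and compare to cp:
  c0: data parity 1, sent cp 0 → mismatch
  c1: data parity 0, sent cp 0 → ok
  c2: data parity 1, sent cp 1 → ok
Exactly one row (r2) and one column (c0) fail → the flipped bit is at their intersection.

row 2, column 0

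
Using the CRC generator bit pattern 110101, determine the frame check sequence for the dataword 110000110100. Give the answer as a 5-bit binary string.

10110

Append 5 zeros: 11000011010000000. Divide by 110101 (XOR where the leading bit is 1):
  pos 0: 110000 XOR 110101 = 000101
  pos 3: 101110 XOR 110101 = 011011
  pos 4: 110111 XOR 110101 = 000010
  pos 8: 100000 XOR 110101 = 010101
  pos 9: 101010 XOR 110101 = 011111
  pos 10: 111110 XOR 110101 = 001011
Remainder (last 5 bits) = 10110. This is the CRC / FCS.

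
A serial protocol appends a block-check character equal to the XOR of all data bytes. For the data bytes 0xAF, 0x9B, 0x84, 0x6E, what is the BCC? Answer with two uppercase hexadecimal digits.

DE

XOR the bytes together:
  start with 0xAF
  0xAF ⊕ 0x9B = 0x34
  0x34 ⊕ 0x84 = 0xB0
  0xB0 ⊕ 0x6E = 0xDE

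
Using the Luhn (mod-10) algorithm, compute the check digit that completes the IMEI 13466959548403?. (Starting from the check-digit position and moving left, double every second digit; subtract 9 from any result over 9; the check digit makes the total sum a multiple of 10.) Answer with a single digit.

2

Partial digits right→left: 3 0 4 8 4 5 9 5 9 6 6 4 3 1
Double every second digit counting from the check-digit position (so the 1st, 3rd, 5th, ... of the partial from the right).
  doubled (with −9 where >9): 6 8 8 9 9 3 6 → sum 49
  kept as-is: 0 8 5 5 6 4 1 → sum 29
Total = 49 + 29 = 78.
Check digit = (10 − (78 mod 10)) mod 10 = 2.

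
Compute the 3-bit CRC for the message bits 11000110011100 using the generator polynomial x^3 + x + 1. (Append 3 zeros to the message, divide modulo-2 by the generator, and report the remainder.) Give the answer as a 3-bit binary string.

Append 3 zeros: 11000110011100000. Divide by 1011 (XOR where the leading bit is 1):
  pos 0: 1100 XOR 1011 = 0111
  pos 1: 1110 XOR 1011 = 0101
  pos 2: 1011 XOR 1011 = 0000
  pos 6: 1001 XOR 1011 = 0010
  pos 8: 1011 XOR 1011 = 0000
Remainder (last 3 bits) = 000. This is the CRC / FCS.

000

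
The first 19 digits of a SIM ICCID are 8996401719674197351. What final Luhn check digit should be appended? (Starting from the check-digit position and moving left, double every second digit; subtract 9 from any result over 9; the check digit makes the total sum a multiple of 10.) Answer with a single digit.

Partial digits right→left: 1 5 3 7 9 1 4 7 6 9 1 7 1 0 4 6 9 9 8
Double every second digit counting from the check-digit position (so the 1st, 3rd, 5th, ... of the partial from the right).
  doubled (with −9 where >9): 2 6 9 8 3 2 2 8 9 7 → sum 56
  kept as-is: 5 7 1 7 9 7 0 6 9 → sum 51
Total = 56 + 51 = 107.
Check digit = (10 − (107 mod 10)) mod 10 = 3.

3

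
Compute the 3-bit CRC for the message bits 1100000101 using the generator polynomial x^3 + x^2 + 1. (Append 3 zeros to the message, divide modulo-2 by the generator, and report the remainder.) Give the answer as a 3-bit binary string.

010

Append 3 zeros: 1100000101000. Divide by 1101 (XOR where the leading bit is 1):
  pos 0: 1100 XOR 1101 = 0001
  pos 3: 1000 XOR 1101 = 0101
  pos 4: 1011 XOR 1101 = 0110
  pos 5: 1100 XOR 1101 = 0001
  pos 8: 1100 XOR 1101 = 0001
Remainder (last 3 bits) = 010. This is the CRC / FCS.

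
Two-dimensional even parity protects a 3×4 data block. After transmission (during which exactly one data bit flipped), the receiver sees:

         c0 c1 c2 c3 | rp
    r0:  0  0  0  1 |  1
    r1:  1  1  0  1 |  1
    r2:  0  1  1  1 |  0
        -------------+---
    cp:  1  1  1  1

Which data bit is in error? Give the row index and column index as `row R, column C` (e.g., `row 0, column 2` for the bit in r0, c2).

Recompute each row's even parity and compare to rp:
  r0: data parity 1, sent rp 1 → ok
  r1: data parity 1, sent rp 1 → ok
  r2: data parity 1, sent rp 0 → mismatch
Recompute each column's even parity and compare to cp:
  c0: data parity 1, sent cp 1 → ok
  c1: data parity 0, sent cp 1 → mismatch
  c2: data parity 1, sent cp 1 → ok
  c3: data parity 1, sent cp 1 → ok
Exactly one row (r2) and one column (c1) fail → the flipped bit is at their intersection.

row 2, column 1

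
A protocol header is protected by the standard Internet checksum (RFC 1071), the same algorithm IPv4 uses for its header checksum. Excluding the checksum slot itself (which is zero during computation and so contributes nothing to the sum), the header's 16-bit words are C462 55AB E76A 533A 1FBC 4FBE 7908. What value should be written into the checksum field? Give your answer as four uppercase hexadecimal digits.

One's-complement addition (fold any carry out of bit 15 back into bit 0):
  0xC462 + 0x55AB = 0x11A0D → wrap carry → 0x1A0E
  0x1A0E + 0xE76A = 0x10178 → wrap carry → 0x0179
  0x0179 + 0x533A = 0x054B3
  0x54B3 + 0x1FBC = 0x0746F
  0x746F + 0x4FBE = 0x0C42D
  0xC42D + 0x7908 = 0x13D35 → wrap carry → 0x3D36
One's-complement sum = 0x3D36.
Checksum = ~0x3D36 & 0xFFFF = 0xC2C9.

C2C9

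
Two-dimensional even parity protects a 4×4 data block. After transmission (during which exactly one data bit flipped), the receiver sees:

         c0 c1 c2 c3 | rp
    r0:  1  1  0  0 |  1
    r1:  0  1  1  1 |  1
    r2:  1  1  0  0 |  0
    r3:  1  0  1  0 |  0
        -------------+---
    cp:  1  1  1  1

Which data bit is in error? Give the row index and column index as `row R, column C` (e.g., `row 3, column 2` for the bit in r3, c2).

Recompute each row's even parity and compare to rp:
  r0: data parity 0, sent rp 1 → mismatch
  r1: data parity 1, sent rp 1 → ok
  r2: data parity 0, sent rp 0 → ok
  r3: data parity 0, sent rp 0 → ok
Recompute each column's even parity and compare to cp:
  c0: data parity 1, sent cp 1 → ok
  c1: data parity 1, sent cp 1 → ok
  c2: data parity 0, sent cp 1 → mismatch
  c3: data parity 1, sent cp 1 → ok
Exactly one row (r0) and one column (c2) fail → the flipped bit is at their intersection.

row 0, column 2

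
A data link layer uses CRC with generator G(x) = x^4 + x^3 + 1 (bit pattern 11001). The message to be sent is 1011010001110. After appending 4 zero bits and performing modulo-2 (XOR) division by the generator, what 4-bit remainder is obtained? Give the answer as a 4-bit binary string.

0110

Append 4 zeros: 10110100011100000. Divide by 11001 (XOR where the leading bit is 1):
  pos 0: 10110 XOR 11001 = 01111
  pos 1: 11111 XOR 11001 = 00110
  pos 3: 11000 XOR 11001 = 00001
  pos 7: 10111 XOR 11001 = 01110
  pos 8: 11100 XOR 11001 = 00101
  pos 10: 10100 XOR 11001 = 01101
  pos 11: 11010 XOR 11001 = 00011
Remainder (last 4 bits) = 0110. This is the CRC / FCS.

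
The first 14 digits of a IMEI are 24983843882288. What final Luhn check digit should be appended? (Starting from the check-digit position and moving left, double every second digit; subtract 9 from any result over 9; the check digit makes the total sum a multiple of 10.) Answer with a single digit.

Partial digits right→left: 8 8 2 2 8 8 3 4 8 3 8 9 4 2
Double every second digit counting from the check-digit position (so the 1st, 3rd, 5th, ... of the partial from the right).
  doubled (with −9 where >9): 7 4 7 6 7 7 8 → sum 46
  kept as-is: 8 2 8 4 3 9 2 → sum 36
Total = 46 + 36 = 82.
Check digit = (10 − (82 mod 10)) mod 10 = 8.

8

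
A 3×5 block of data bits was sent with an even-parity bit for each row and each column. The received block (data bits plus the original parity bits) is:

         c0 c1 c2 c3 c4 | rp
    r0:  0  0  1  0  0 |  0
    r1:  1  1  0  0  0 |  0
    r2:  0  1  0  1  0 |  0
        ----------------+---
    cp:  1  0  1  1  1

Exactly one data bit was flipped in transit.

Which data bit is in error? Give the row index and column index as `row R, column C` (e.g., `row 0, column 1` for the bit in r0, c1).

Recompute each row's even parity and compare to rp:
  r0: data parity 1, sent rp 0 → mismatch
  r1: data parity 0, sent rp 0 → ok
  r2: data parity 0, sent rp 0 → ok
Recompute each column's even parity and compare to cp:
  c0: data parity 1, sent cp 1 → ok
  c1: data parity 0, sent cp 0 → ok
  c2: data parity 1, sent cp 1 → ok
  c3: data parity 1, sent cp 1 → ok
  c4: data parity 0, sent cp 1 → mismatch
Exactly one row (r0) and one column (c4) fail → the flipped bit is at their intersection.

row 0, column 4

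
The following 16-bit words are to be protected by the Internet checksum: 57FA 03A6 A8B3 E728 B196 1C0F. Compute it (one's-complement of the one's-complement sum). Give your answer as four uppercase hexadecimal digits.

46DD

One's-complement addition (fold any carry out of bit 15 back into bit 0):
  0x57FA + 0x03A6 = 0x05BA0
  0x5BA0 + 0xA8B3 = 0x10453 → wrap carry → 0x0454
  0x0454 + 0xE728 = 0x0EB7C
  0xEB7C + 0xB196 = 0x19D12 → wrap carry → 0x9D13
  0x9D13 + 0x1C0F = 0x0B922
One's-complement sum = 0xB922.
Checksum = ~0xB922 & 0xFFFF = 0x46DD.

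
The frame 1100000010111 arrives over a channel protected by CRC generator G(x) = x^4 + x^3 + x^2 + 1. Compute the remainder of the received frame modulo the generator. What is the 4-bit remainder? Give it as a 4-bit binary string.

Modulo-2 division of 1100000010111 by 11101:
  pos 0: 11000 XOR 11101 = 00101
  pos 2: 10100 XOR 11101 = 01001
  pos 3: 10010 XOR 11101 = 01111
  pos 4: 11111 XOR 11101 = 00010
  pos 7: 10011 XOR 11101 = 01110
  pos 8: 11101 XOR 11101 = 00000
Remainder = 0000 (zero — the frame passes the CRC check).

0000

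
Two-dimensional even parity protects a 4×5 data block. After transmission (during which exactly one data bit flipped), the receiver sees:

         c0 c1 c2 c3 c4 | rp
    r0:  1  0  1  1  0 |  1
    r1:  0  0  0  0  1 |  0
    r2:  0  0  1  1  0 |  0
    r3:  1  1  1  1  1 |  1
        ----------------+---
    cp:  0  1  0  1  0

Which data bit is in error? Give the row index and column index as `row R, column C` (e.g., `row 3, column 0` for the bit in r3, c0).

row 1, column 2

Recompute each row's even parity and compare to rp:
  r0: data parity 1, sent rp 1 → ok
  r1: data parity 1, sent rp 0 → mismatch
  r2: data parity 0, sent rp 0 → ok
  r3: data parity 1, sent rp 1 → ok
Recompute each column's even parity and compare to cp:
  c0: data parity 0, sent cp 0 → ok
  c1: data parity 1, sent cp 1 → ok
  c2: data parity 1, sent cp 0 → mismatch
  c3: data parity 1, sent cp 1 → ok
  c4: data parity 0, sent cp 0 → ok
Exactly one row (r1) and one column (c2) fail → the flipped bit is at their intersection.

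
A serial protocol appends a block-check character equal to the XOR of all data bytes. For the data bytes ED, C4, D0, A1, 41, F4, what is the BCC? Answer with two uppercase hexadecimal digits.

XOR the bytes together:
  start with 0xED
  0xED ⊕ 0xC4 = 0x29
  0x29 ⊕ 0xD0 = 0xF9
  0xF9 ⊕ 0xA1 = 0x58
  0x58 ⊕ 0x41 = 0x19
  0x19 ⊕ 0xF4 = 0xED

ED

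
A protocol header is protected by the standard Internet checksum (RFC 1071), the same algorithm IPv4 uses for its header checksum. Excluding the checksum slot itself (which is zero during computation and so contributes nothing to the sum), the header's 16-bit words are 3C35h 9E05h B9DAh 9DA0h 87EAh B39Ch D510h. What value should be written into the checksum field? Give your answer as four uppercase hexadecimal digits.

One's-complement addition (fold any carry out of bit 15 back into bit 0):
  0x3C35 + 0x9E05 = 0x0DA3A
  0xDA3A + 0xB9DA = 0x19414 → wrap carry → 0x9415
  0x9415 + 0x9DA0 = 0x131B5 → wrap carry → 0x31B6
  0x31B6 + 0x87EA = 0x0B9A0
  0xB9A0 + 0xB39C = 0x16D3C → wrap carry → 0x6D3D
  0x6D3D + 0xD510 = 0x1424D → wrap carry → 0x424E
One's-complement sum = 0x424E.
Checksum = ~0x424E & 0xFFFF = 0xBDB1.

BDB1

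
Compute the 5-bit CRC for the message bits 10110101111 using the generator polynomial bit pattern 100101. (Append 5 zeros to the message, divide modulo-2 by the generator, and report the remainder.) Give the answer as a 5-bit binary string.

01010

Append 5 zeros: 1011010111100000. Divide by 100101 (XOR where the leading bit is 1):
  pos 0: 101101 XOR 100101 = 001000
  pos 2: 100001 XOR 100101 = 000100
  pos 5: 100111 XOR 100101 = 000010
  pos 9: 100000 XOR 100101 = 000101
Remainder (last 5 bits) = 01010. This is the CRC / FCS.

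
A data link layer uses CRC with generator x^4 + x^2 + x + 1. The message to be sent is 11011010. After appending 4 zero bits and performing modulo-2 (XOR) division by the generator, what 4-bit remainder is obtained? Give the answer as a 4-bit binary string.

0010

Append 4 zeros: 110110100000. Divide by 10111 (XOR where the leading bit is 1):
  pos 0: 11011 XOR 10111 = 01100
  pos 1: 11000 XOR 10111 = 01111
  pos 2: 11111 XOR 10111 = 01000
  pos 3: 10000 XOR 10111 = 00111
  pos 5: 11100 XOR 10111 = 01011
  pos 6: 10110 XOR 10111 = 00001
Remainder (last 4 bits) = 0010. This is the CRC / FCS.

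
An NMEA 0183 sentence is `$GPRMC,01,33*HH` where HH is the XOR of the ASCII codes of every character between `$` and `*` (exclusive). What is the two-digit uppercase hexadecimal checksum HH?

4A

XOR the ASCII codes of the payload characters:
  'G' = 0x47 → acc = 0x47
  'P' = 0x50 → acc = 0x17
  'R' = 0x52 → acc = 0x45
  'M' = 0x4D → acc = 0x08
  'C' = 0x43 → acc = 0x4B
  ',' = 0x2C → acc = 0x67
  '0' = 0x30 → acc = 0x57
  '1' = 0x31 → acc = 0x66
  ',' = 0x2C → acc = 0x4A
  '3' = 0x33 → acc = 0x79
  '3' = 0x33 → acc = 0x4A
Checksum = 0x4A.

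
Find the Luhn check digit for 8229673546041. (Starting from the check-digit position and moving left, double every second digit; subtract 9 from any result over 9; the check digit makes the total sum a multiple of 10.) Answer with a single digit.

Partial digits right→left: 1 4 0 6 4 5 3 7 6 9 2 2 8
Double every second digit counting from the check-digit position (so the 1st, 3rd, 5th, ... of the partial from the right).
  doubled (with −9 where >9): 2 0 8 6 3 4 7 → sum 30
  kept as-is: 4 6 5 7 9 2 → sum 33
Total = 30 + 33 = 63.
Check digit = (10 − (63 mod 10)) mod 10 = 7.

7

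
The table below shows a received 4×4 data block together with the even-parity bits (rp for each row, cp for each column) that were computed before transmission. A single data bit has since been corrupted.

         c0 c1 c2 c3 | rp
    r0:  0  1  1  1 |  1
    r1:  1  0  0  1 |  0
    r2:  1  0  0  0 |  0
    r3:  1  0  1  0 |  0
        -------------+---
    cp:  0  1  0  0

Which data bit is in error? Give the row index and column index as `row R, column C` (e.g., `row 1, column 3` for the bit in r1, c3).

Recompute each row's even parity and compare to rp:
  r0: data parity 1, sent rp 1 → ok
  r1: data parity 0, sent rp 0 → ok
  r2: data parity 1, sent rp 0 → mismatch
  r3: data parity 0, sent rp 0 → ok
Recompute each column's even parity and compare to cp:
  c0: data parity 1, sent cp 0 → mismatch
  c1: data parity 1, sent cp 1 → ok
  c2: data parity 0, sent cp 0 → ok
  c3: data parity 0, sent cp 0 → ok
Exactly one row (r2) and one column (c0) fail → the flipped bit is at their intersection.

row 2, column 0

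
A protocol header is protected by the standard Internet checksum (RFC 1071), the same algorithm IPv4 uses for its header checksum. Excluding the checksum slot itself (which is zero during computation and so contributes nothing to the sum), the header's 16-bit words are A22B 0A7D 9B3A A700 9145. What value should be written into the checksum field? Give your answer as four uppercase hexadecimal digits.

7FD6

One's-complement addition (fold any carry out of bit 15 back into bit 0):
  0xA22B + 0x0A7D = 0x0ACA8
  0xACA8 + 0x9B3A = 0x147E2 → wrap carry → 0x47E3
  0x47E3 + 0xA700 = 0x0EEE3
  0xEEE3 + 0x9145 = 0x18028 → wrap carry → 0x8029
One's-complement sum = 0x8029.
Checksum = ~0x8029 & 0xFFFF = 0x7FD6.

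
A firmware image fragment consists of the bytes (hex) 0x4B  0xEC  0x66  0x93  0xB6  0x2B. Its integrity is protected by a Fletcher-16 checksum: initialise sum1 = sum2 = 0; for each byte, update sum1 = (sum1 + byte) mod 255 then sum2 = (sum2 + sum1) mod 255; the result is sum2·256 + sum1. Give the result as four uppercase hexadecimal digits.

5114

Running sums (mod 255):
  after byte 0 (0x4B): sum1=75, sum2=75
  after byte 1 (0xEC): sum1=56, sum2=131
  after byte 2 (0x66): sum1=158, sum2=34
  after byte 3 (0x93): sum1=50, sum2=84
  after byte 4 (0xB6): sum1=232, sum2=61
  after byte 5 (0x2B): sum1=20, sum2=81
Checksum = sum2·256 + sum1 = 81·256 + 20 = 20756 = 0x5114.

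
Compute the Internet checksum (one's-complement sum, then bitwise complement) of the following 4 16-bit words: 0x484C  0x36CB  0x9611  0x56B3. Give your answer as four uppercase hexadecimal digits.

9423

One's-complement addition (fold any carry out of bit 15 back into bit 0):
  0x484C + 0x36CB = 0x07F17
  0x7F17 + 0x9611 = 0x11528 → wrap carry → 0x1529
  0x1529 + 0x56B3 = 0x06BDC
One's-complement sum = 0x6BDC.
Checksum = ~0x6BDC & 0xFFFF = 0x9423.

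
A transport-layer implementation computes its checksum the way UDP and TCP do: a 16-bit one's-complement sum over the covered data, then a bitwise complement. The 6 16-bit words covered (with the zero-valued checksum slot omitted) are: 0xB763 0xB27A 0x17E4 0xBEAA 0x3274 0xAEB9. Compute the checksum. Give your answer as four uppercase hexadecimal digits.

DE64

One's-complement addition (fold any carry out of bit 15 back into bit 0):
  0xB763 + 0xB27A = 0x169DD → wrap carry → 0x69DE
  0x69DE + 0x17E4 = 0x081C2
  0x81C2 + 0xBEAA = 0x1406C → wrap carry → 0x406D
  0x406D + 0x3274 = 0x072E1
  0x72E1 + 0xAEB9 = 0x1219A → wrap carry → 0x219B
One's-complement sum = 0x219B.
Checksum = ~0x219B & 0xFFFF = 0xDE64.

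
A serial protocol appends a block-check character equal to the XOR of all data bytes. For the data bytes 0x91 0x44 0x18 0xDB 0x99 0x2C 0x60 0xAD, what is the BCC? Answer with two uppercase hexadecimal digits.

XOR the bytes together:
  start with 0x91
  0x91 ⊕ 0x44 = 0xD5
  0xD5 ⊕ 0x18 = 0xCD
  0xCD ⊕ 0xDB = 0x16
  0x16 ⊕ 0x99 = 0x8F
  0x8F ⊕ 0x2C = 0xA3
  0xA3 ⊕ 0x60 = 0xC3
  0xC3 ⊕ 0xAD = 0x6E

6E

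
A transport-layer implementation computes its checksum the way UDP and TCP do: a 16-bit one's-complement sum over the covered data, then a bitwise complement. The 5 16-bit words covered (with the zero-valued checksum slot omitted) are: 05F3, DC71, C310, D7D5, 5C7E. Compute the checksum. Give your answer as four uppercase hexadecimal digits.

2636

One's-complement addition (fold any carry out of bit 15 back into bit 0):
  0x05F3 + 0xDC71 = 0x0E264
  0xE264 + 0xC310 = 0x1A574 → wrap carry → 0xA575
  0xA575 + 0xD7D5 = 0x17D4A → wrap carry → 0x7D4B
  0x7D4B + 0x5C7E = 0x0D9C9
One's-complement sum = 0xD9C9.
Checksum = ~0xD9C9 & 0xFFFF = 0x2636.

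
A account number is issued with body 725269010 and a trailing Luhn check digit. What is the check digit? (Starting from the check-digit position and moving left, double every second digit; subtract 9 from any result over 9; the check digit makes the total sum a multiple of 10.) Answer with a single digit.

7

Partial digits right→left: 0 1 0 9 6 2 5 2 7
Double every second digit counting from the check-digit position (so the 1st, 3rd, 5th, ... of the partial from the right).
  doubled (with −9 where >9): 0 0 3 1 5 → sum 9
  kept as-is: 1 9 2 2 → sum 14
Total = 9 + 14 = 23.
Check digit = (10 − (23 mod 10)) mod 10 = 7.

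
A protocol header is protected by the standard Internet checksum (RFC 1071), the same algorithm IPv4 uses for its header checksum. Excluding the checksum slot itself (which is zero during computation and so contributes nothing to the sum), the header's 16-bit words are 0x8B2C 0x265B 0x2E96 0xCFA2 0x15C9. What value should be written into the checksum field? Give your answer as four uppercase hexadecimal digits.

One's-complement addition (fold any carry out of bit 15 back into bit 0):
  0x8B2C + 0x265B = 0x0B187
  0xB187 + 0x2E96 = 0x0E01D
  0xE01D + 0xCFA2 = 0x1AFBF → wrap carry → 0xAFC0
  0xAFC0 + 0x15C9 = 0x0C589
One's-complement sum = 0xC589.
Checksum = ~0xC589 & 0xFFFF = 0x3A76.

3A76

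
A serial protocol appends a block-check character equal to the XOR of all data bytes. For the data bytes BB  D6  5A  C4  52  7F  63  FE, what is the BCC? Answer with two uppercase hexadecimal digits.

XOR the bytes together:
  start with 0xBB
  0xBB ⊕ 0xD6 = 0x6D
  0x6D ⊕ 0x5A = 0x37
  0x37 ⊕ 0xC4 = 0xF3
  0xF3 ⊕ 0x52 = 0xA1
  0xA1 ⊕ 0x7F = 0xDE
  0xDE ⊕ 0x63 = 0xBD
  0xBD ⊕ 0xFE = 0x43

43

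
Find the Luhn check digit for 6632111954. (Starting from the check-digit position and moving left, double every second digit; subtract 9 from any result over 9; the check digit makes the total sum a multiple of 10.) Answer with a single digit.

Partial digits right→left: 4 5 9 1 1 1 2 3 6 6
Double every second digit counting from the check-digit position (so the 1st, 3rd, 5th, ... of the partial from the right).
  doubled (with −9 where >9): 8 9 2 4 3 → sum 26
  kept as-is: 5 1 1 3 6 → sum 16
Total = 26 + 16 = 42.
Check digit = (10 − (42 mod 10)) mod 10 = 8.

8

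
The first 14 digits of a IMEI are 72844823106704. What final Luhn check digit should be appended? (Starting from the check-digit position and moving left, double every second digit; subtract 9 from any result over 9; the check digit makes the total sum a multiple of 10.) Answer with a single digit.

Partial digits right→left: 4 0 7 6 0 1 3 2 8 4 4 8 2 7
Double every second digit counting from the check-digit position (so the 1st, 3rd, 5th, ... of the partial from the right).
  doubled (with −9 where >9): 8 5 0 6 7 8 4 → sum 38
  kept as-is: 0 6 1 2 4 8 7 → sum 28
Total = 38 + 28 = 66.
Check digit = (10 − (66 mod 10)) mod 10 = 4.

4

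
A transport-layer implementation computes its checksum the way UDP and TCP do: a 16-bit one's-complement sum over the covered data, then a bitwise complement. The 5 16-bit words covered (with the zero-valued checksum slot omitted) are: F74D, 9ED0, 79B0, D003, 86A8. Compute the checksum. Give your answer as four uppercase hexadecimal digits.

9984

One's-complement addition (fold any carry out of bit 15 back into bit 0):
  0xF74D + 0x9ED0 = 0x1961D → wrap carry → 0x961E
  0x961E + 0x79B0 = 0x10FCE → wrap carry → 0x0FCF
  0x0FCF + 0xD003 = 0x0DFD2
  0xDFD2 + 0x86A8 = 0x1667A → wrap carry → 0x667B
One's-complement sum = 0x667B.
Checksum = ~0x667B & 0xFFFF = 0x9984.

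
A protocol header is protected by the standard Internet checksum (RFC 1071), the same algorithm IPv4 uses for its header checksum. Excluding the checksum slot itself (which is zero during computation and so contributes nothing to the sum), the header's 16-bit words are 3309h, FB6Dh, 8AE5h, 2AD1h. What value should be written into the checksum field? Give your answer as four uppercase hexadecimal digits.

1BD2

One's-complement addition (fold any carry out of bit 15 back into bit 0):
  0x3309 + 0xFB6D = 0x12E76 → wrap carry → 0x2E77
  0x2E77 + 0x8AE5 = 0x0B95C
  0xB95C + 0x2AD1 = 0x0E42D
One's-complement sum = 0xE42D.
Checksum = ~0xE42D & 0xFFFF = 0x1BD2.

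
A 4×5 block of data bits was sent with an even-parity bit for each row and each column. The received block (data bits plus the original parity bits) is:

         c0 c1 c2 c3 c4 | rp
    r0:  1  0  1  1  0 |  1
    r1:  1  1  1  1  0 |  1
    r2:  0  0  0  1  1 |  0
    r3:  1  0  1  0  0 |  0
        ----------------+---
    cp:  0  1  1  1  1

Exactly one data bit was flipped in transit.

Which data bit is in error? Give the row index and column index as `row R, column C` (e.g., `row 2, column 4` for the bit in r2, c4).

row 1, column 0

Recompute each row's even parity and compare to rp:
  r0: data parity 1, sent rp 1 → ok
  r1: data parity 0, sent rp 1 → mismatch
  r2: data parity 0, sent rp 0 → ok
  r3: data parity 0, sent rp 0 → ok
Recompute each column's even parity and compare to cp:
  c0: data parity 1, sent cp 0 → mismatch
  c1: data parity 1, sent cp 1 → ok
  c2: data parity 1, sent cp 1 → ok
  c3: data parity 1, sent cp 1 → ok
  c4: data parity 1, sent cp 1 → ok
Exactly one row (r1) and one column (c0) fail → the flipped bit is at their intersection.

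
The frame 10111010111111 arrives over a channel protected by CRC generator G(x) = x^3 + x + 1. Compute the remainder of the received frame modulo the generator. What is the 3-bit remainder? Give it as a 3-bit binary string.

000

Modulo-2 division of 10111010111111 by 1011:
  pos 0: 1011 XOR 1011 = 0000
  pos 4: 1010 XOR 1011 = 0001
  pos 7: 1111 XOR 1011 = 0100
  pos 8: 1001 XOR 1011 = 0010
  pos 10: 1011 XOR 1011 = 0000
Remainder = 000 (zero — the frame passes the CRC check).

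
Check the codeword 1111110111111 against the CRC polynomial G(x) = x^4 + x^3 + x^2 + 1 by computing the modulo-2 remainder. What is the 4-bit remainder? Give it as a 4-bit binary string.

Modulo-2 division of 1111110111111 by 11101:
  pos 0: 11111 XOR 11101 = 00010
  pos 3: 10101 XOR 11101 = 01000
  pos 4: 10001 XOR 11101 = 01100
  pos 5: 11001 XOR 11101 = 00100
  pos 7: 10011 XOR 11101 = 01110
  pos 8: 11101 XOR 11101 = 00000
Remainder = 0000 (zero — the frame passes the CRC check).

0000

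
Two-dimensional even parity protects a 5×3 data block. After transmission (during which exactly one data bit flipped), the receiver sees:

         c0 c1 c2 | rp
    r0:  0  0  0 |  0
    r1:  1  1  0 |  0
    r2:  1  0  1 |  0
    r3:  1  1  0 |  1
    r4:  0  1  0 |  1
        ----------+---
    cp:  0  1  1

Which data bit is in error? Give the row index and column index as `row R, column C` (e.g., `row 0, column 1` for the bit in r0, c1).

row 3, column 0

Recompute each row's even parity and compare to rp:
  r0: data parity 0, sent rp 0 → ok
  r1: data parity 0, sent rp 0 → ok
  r2: data parity 0, sent rp 0 → ok
  r3: data parity 0, sent rp 1 → mismatch
  r4: data parity 1, sent rp 1 → ok
Recompute each column's even parity and compare to cp:
  c0: data parity 1, sent cp 0 → mismatch
  c1: data parity 1, sent cp 1 → ok
  c2: data parity 1, sent cp 1 → ok
Exactly one row (r3) and one column (c0) fail → the flipped bit is at their intersection.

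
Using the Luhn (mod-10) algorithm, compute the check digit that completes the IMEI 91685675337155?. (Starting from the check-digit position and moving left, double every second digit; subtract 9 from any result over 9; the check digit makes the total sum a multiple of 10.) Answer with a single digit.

Partial digits right→left: 5 5 1 7 3 3 5 7 6 5 8 6 1 9
Double every second digit counting from the check-digit position (so the 1st, 3rd, 5th, ... of the partial from the right).
  doubled (with −9 where >9): 1 2 6 1 3 7 2 → sum 22
  kept as-is: 5 7 3 7 5 6 9 → sum 42
Total = 22 + 42 = 64.
Check digit = (10 − (64 mod 10)) mod 10 = 6.

6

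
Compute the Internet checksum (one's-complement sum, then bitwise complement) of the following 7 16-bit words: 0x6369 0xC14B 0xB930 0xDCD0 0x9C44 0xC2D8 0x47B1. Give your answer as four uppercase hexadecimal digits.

9E7A

One's-complement addition (fold any carry out of bit 15 back into bit 0):
  0x6369 + 0xC14B = 0x124B4 → wrap carry → 0x24B5
  0x24B5 + 0xB930 = 0x0DDE5
  0xDDE5 + 0xDCD0 = 0x1BAB5 → wrap carry → 0xBAB6
  0xBAB6 + 0x9C44 = 0x156FA → wrap carry → 0x56FB
  0x56FB + 0xC2D8 = 0x119D3 → wrap carry → 0x19D4
  0x19D4 + 0x47B1 = 0x06185
One's-complement sum = 0x6185.
Checksum = ~0x6185 & 0xFFFF = 0x9E7A.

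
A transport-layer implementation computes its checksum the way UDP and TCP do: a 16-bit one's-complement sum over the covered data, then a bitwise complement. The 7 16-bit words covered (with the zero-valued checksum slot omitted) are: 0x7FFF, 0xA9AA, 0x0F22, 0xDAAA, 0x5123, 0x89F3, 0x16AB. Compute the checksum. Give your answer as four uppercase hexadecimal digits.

One's-complement addition (fold any carry out of bit 15 back into bit 0):
  0x7FFF + 0xA9AA = 0x129A9 → wrap carry → 0x29AA
  0x29AA + 0x0F22 = 0x038CC
  0x38CC + 0xDAAA = 0x11376 → wrap carry → 0x1377
  0x1377 + 0x5123 = 0x0649A
  0x649A + 0x89F3 = 0x0EE8D
  0xEE8D + 0x16AB = 0x10538 → wrap carry → 0x0539
One's-complement sum = 0x0539.
Checksum = ~0x0539 & 0xFFFF = 0xFAC6.

FAC6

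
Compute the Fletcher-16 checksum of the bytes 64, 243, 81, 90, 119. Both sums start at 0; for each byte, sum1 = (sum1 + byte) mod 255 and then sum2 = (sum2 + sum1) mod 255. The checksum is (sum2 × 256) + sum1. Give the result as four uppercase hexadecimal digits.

Running sums (mod 255):
  after byte 0 (64): sum1=64, sum2=64
  after byte 1 (243): sum1=52, sum2=116
  after byte 2 (81): sum1=133, sum2=249
  after byte 3 (90): sum1=223, sum2=217
  after byte 4 (119): sum1=87, sum2=49
Checksum = sum2·256 + sum1 = 49·256 + 87 = 12631 = 0x3157.

3157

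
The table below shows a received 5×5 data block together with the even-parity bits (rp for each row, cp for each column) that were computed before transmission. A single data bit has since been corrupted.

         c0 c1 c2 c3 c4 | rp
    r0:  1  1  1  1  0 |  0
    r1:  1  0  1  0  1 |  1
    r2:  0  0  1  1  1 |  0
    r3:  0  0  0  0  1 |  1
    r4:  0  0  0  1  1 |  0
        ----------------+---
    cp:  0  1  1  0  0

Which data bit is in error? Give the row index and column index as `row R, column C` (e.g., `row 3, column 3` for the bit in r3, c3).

Recompute each row's even parity and compare to rp:
  r0: data parity 0, sent rp 0 → ok
  r1: data parity 1, sent rp 1 → ok
  r2: data parity 1, sent rp 0 → mismatch
  r3: data parity 1, sent rp 1 → ok
  r4: data parity 0, sent rp 0 → ok
Recompute each column's even parity and compare to cp:
  c0: data parity 0, sent cp 0 → ok
  c1: data parity 1, sent cp 1 → ok
  c2: data parity 1, sent cp 1 → ok
  c3: data parity 1, sent cp 0 → mismatch
  c4: data parity 0, sent cp 0 → ok
Exactly one row (r2) and one column (c3) fail → the flipped bit is at their intersection.

row 2, column 3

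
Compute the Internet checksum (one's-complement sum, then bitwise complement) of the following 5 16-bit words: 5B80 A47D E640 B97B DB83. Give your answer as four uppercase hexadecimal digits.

One's-complement addition (fold any carry out of bit 15 back into bit 0):
  0x5B80 + 0xA47D = 0x0FFFD
  0xFFFD + 0xE640 = 0x1E63D → wrap carry → 0xE63E
  0xE63E + 0xB97B = 0x19FB9 → wrap carry → 0x9FBA
  0x9FBA + 0xDB83 = 0x17B3D → wrap carry → 0x7B3E
One's-complement sum = 0x7B3E.
Checksum = ~0x7B3E & 0xFFFF = 0x84C1.

84C1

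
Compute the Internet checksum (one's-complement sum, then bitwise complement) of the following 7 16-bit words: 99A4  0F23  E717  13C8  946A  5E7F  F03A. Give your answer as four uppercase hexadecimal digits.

7933

One's-complement addition (fold any carry out of bit 15 back into bit 0):
  0x99A4 + 0x0F23 = 0x0A8C7
  0xA8C7 + 0xE717 = 0x18FDE → wrap carry → 0x8FDF
  0x8FDF + 0x13C8 = 0x0A3A7
  0xA3A7 + 0x946A = 0x13811 → wrap carry → 0x3812
  0x3812 + 0x5E7F = 0x09691
  0x9691 + 0xF03A = 0x186CB → wrap carry → 0x86CC
One's-complement sum = 0x86CC.
Checksum = ~0x86CC & 0xFFFF = 0x7933.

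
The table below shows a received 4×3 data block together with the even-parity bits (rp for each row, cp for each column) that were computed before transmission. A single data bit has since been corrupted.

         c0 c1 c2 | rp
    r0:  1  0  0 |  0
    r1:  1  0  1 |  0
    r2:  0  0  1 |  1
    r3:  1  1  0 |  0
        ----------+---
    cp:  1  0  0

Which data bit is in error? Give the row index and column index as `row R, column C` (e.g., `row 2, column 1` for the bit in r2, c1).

row 0, column 1

Recompute each row's even parity and compare to rp:
  r0: data parity 1, sent rp 0 → mismatch
  r1: data parity 0, sent rp 0 → ok
  r2: data parity 1, sent rp 1 → ok
  r3: data parity 0, sent rp 0 → ok
Recompute each column's even parity and compare to cp:
  c0: data parity 1, sent cp 1 → ok
  c1: data parity 1, sent cp 0 → mismatch
  c2: data parity 0, sent cp 0 → ok
Exactly one row (r0) and one column (c1) fail → the flipped bit is at their intersection.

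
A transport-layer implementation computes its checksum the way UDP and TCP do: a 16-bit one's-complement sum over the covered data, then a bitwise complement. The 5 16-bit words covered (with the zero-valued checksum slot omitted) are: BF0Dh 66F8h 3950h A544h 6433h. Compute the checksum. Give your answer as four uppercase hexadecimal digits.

One's-complement addition (fold any carry out of bit 15 back into bit 0):
  0xBF0D + 0x66F8 = 0x12605 → wrap carry → 0x2606
  0x2606 + 0x3950 = 0x05F56
  0x5F56 + 0xA544 = 0x1049A → wrap carry → 0x049B
  0x049B + 0x6433 = 0x068CE
One's-complement sum = 0x68CE.
Checksum = ~0x68CE & 0xFFFF = 0x9731.

9731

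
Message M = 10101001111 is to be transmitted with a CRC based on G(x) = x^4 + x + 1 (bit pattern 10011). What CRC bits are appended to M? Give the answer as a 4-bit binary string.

Append 4 zeros: 101010011110000. Divide by 10011 (XOR where the leading bit is 1):
  pos 0: 10101 XOR 10011 = 00110
  pos 2: 11000 XOR 10011 = 01011
  pos 3: 10111 XOR 10011 = 00100
  pos 5: 10011 XOR 10011 = 00000
  pos 10: 10000 XOR 10011 = 00011
Remainder (last 4 bits) = 0011. This is the CRC / FCS.

0011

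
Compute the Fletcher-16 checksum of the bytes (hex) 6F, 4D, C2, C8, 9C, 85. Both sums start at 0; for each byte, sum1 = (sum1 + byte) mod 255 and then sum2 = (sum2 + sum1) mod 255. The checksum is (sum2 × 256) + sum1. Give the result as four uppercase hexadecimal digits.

436A

Running sums (mod 255):
  after byte 0 (6F): sum1=111, sum2=111
  after byte 1 (4D): sum1=188, sum2=44
  after byte 2 (C2): sum1=127, sum2=171
  after byte 3 (C8): sum1=72, sum2=243
  after byte 4 (9C): sum1=228, sum2=216
  after byte 5 (85): sum1=106, sum2=67
Checksum = sum2·256 + sum1 = 67·256 + 106 = 17258 = 0x436A.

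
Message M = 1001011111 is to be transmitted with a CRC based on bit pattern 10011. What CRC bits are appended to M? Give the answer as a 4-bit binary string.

Append 4 zeros: 10010111110000. Divide by 10011 (XOR where the leading bit is 1):
  pos 0: 10010 XOR 10011 = 00001
  pos 4: 11111 XOR 10011 = 01100
  pos 5: 11001 XOR 10011 = 01010
  pos 6: 10100 XOR 10011 = 00111
  pos 8: 11100 XOR 10011 = 01111
  pos 9: 11110 XOR 10011 = 01101
Remainder (last 4 bits) = 1101. This is the CRC / FCS.

1101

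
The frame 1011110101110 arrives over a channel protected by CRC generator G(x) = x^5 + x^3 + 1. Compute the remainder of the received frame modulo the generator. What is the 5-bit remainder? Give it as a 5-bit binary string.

Modulo-2 division of 1011110101110 by 101001:
  pos 0: 101111 XOR 101001 = 000110
  pos 3: 110010 XOR 101001 = 011011
  pos 4: 110111 XOR 101001 = 011110
  pos 5: 111101 XOR 101001 = 010100
  pos 6: 101001 XOR 101001 = 000000
Remainder = 00000 (zero — the frame passes the CRC check).

00000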